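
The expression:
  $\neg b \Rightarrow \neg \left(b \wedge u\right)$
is always true.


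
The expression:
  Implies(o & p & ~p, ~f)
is always true.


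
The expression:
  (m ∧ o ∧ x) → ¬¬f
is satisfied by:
  {f: True, m: False, o: False, x: False}
  {f: False, m: False, o: False, x: False}
  {x: True, f: True, m: False, o: False}
  {x: True, f: False, m: False, o: False}
  {o: True, f: True, m: False, x: False}
  {o: True, f: False, m: False, x: False}
  {x: True, o: True, f: True, m: False}
  {x: True, o: True, f: False, m: False}
  {m: True, f: True, x: False, o: False}
  {m: True, f: False, x: False, o: False}
  {x: True, m: True, f: True, o: False}
  {x: True, m: True, f: False, o: False}
  {o: True, m: True, f: True, x: False}
  {o: True, m: True, f: False, x: False}
  {o: True, m: True, x: True, f: True}


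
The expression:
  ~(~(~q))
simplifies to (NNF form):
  ~q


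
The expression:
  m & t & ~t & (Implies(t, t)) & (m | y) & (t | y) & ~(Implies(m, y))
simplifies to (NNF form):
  False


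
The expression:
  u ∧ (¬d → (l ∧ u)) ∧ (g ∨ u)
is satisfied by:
  {u: True, d: True, l: True}
  {u: True, d: True, l: False}
  {u: True, l: True, d: False}


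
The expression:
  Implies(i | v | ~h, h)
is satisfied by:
  {h: True}


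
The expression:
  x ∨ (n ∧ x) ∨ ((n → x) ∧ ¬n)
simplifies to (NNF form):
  x ∨ ¬n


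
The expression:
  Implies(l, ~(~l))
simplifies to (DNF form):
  True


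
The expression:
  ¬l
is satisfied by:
  {l: False}


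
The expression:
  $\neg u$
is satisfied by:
  {u: False}


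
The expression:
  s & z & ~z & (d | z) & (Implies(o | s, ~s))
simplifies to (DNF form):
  False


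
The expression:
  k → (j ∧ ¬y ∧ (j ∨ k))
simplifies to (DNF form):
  (j ∧ ¬y) ∨ ¬k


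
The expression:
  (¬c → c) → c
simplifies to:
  True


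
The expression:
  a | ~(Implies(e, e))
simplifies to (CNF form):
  a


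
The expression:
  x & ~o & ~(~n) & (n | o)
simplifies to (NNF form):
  n & x & ~o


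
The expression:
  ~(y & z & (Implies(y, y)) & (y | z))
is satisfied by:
  {z: False, y: False}
  {y: True, z: False}
  {z: True, y: False}


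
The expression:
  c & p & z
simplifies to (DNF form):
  c & p & z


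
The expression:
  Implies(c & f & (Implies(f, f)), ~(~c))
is always true.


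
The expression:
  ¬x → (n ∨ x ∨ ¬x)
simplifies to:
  True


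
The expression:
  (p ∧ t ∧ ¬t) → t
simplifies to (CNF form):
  True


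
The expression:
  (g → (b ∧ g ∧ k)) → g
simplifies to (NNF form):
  g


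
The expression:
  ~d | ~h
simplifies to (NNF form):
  ~d | ~h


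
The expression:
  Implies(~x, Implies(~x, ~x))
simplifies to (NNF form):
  True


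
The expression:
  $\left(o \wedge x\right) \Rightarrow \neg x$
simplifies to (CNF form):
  $\neg o \vee \neg x$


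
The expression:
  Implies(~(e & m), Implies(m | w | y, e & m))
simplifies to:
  (e | ~m) & (m | ~w) & (m | ~y)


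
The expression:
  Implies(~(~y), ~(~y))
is always true.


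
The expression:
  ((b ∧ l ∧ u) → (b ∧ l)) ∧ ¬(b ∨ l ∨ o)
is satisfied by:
  {o: False, l: False, b: False}


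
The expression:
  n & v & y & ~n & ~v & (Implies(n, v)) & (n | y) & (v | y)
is never true.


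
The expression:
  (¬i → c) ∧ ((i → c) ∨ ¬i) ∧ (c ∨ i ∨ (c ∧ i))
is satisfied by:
  {c: True}


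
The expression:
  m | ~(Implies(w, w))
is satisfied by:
  {m: True}


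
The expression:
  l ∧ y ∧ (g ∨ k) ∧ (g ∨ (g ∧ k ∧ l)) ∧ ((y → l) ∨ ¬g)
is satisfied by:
  {g: True, y: True, l: True}


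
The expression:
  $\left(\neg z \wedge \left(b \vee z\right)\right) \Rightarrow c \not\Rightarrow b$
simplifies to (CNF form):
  $z \vee \neg b$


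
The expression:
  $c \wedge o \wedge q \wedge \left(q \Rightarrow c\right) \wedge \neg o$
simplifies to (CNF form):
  $\text{False}$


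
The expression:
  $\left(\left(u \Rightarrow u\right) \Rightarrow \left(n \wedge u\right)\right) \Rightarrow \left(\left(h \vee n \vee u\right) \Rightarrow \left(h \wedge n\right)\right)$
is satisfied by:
  {h: True, u: False, n: False}
  {u: False, n: False, h: False}
  {n: True, h: True, u: False}
  {n: True, u: False, h: False}
  {h: True, u: True, n: False}
  {u: True, h: False, n: False}
  {n: True, u: True, h: True}


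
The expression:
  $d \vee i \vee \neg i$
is always true.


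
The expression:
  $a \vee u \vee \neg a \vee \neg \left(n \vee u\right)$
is always true.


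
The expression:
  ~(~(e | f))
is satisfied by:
  {e: True, f: True}
  {e: True, f: False}
  {f: True, e: False}


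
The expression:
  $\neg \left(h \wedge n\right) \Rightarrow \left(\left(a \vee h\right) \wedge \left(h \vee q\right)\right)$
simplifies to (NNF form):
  $h \vee \left(a \wedge q\right)$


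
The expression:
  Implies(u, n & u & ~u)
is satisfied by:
  {u: False}


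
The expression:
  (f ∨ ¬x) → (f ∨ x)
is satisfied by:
  {x: True, f: True}
  {x: True, f: False}
  {f: True, x: False}


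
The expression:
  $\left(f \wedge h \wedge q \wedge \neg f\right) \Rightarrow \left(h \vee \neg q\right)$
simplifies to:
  $\text{True}$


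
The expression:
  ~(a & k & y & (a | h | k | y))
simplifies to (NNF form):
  ~a | ~k | ~y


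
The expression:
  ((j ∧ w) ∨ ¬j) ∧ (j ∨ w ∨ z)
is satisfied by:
  {z: True, w: True, j: False}
  {w: True, j: False, z: False}
  {z: True, w: True, j: True}
  {w: True, j: True, z: False}
  {z: True, j: False, w: False}


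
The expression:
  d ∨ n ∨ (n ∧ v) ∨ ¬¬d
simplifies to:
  d ∨ n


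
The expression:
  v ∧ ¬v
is never true.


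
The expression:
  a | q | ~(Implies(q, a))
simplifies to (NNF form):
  a | q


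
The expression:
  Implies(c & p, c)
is always true.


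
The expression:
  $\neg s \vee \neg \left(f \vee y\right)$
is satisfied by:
  {f: False, s: False, y: False}
  {y: True, f: False, s: False}
  {f: True, y: False, s: False}
  {y: True, f: True, s: False}
  {s: True, y: False, f: False}


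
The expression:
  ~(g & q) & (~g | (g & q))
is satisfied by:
  {g: False}


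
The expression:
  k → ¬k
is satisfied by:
  {k: False}


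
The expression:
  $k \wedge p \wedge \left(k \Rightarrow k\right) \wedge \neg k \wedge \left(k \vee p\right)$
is never true.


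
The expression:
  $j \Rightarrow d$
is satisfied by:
  {d: True, j: False}
  {j: False, d: False}
  {j: True, d: True}


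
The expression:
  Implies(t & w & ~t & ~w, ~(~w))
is always true.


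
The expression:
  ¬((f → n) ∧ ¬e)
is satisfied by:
  {e: True, f: True, n: False}
  {e: True, f: False, n: False}
  {n: True, e: True, f: True}
  {n: True, e: True, f: False}
  {f: True, n: False, e: False}


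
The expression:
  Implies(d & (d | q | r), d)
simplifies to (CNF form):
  True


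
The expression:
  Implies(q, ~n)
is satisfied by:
  {q: False, n: False}
  {n: True, q: False}
  {q: True, n: False}


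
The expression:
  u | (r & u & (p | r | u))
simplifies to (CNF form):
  u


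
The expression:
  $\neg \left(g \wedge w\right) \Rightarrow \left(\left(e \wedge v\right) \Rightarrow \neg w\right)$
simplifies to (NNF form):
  $g \vee \neg e \vee \neg v \vee \neg w$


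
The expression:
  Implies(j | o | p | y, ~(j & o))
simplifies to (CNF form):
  ~j | ~o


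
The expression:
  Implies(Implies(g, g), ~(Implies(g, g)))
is never true.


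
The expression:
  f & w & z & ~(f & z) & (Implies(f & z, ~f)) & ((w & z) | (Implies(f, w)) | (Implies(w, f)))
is never true.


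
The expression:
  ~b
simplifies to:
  ~b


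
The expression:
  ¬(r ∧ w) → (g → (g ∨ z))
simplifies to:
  True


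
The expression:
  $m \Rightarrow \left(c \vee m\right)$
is always true.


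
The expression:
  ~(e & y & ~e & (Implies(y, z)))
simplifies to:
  True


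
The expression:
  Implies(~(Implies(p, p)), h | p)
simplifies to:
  True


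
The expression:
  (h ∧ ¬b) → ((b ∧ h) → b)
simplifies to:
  True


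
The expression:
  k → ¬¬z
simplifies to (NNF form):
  z ∨ ¬k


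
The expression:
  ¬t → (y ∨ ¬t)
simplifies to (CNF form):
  True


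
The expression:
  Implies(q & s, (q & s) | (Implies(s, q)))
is always true.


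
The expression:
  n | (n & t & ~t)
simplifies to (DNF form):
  n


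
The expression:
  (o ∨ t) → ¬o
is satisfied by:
  {o: False}


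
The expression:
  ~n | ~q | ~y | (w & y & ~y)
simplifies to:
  ~n | ~q | ~y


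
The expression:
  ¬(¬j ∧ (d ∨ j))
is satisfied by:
  {j: True, d: False}
  {d: False, j: False}
  {d: True, j: True}


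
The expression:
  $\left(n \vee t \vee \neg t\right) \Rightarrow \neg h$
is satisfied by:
  {h: False}


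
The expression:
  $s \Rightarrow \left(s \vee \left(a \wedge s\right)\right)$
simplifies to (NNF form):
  $\text{True}$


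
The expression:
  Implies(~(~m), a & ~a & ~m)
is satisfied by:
  {m: False}


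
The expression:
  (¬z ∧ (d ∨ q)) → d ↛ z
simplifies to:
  d ∨ z ∨ ¬q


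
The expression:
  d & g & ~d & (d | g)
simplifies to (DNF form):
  False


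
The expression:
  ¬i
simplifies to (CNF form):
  ¬i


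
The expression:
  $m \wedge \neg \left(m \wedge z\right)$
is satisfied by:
  {m: True, z: False}


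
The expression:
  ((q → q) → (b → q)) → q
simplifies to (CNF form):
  b ∨ q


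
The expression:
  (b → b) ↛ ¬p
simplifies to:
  p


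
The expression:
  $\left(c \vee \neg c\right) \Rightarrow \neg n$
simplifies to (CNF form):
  $\neg n$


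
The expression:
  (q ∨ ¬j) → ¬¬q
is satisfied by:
  {q: True, j: True}
  {q: True, j: False}
  {j: True, q: False}


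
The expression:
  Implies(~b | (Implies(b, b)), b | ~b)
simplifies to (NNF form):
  True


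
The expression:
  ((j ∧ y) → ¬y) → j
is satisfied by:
  {j: True}


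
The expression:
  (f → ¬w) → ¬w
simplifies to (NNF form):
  f ∨ ¬w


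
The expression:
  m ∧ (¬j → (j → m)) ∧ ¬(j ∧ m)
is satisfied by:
  {m: True, j: False}


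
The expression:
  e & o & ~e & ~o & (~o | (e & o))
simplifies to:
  False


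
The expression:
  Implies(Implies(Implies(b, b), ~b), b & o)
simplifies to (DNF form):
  b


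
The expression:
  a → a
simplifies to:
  True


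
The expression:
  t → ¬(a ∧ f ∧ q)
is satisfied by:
  {t: False, a: False, q: False, f: False}
  {f: True, t: False, a: False, q: False}
  {q: True, t: False, a: False, f: False}
  {f: True, q: True, t: False, a: False}
  {a: True, f: False, t: False, q: False}
  {f: True, a: True, t: False, q: False}
  {q: True, a: True, f: False, t: False}
  {f: True, q: True, a: True, t: False}
  {t: True, q: False, a: False, f: False}
  {f: True, t: True, q: False, a: False}
  {q: True, t: True, f: False, a: False}
  {f: True, q: True, t: True, a: False}
  {a: True, t: True, q: False, f: False}
  {f: True, a: True, t: True, q: False}
  {q: True, a: True, t: True, f: False}


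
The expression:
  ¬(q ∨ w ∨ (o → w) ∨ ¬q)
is never true.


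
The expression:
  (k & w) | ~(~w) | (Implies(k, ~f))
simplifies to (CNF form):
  w | ~f | ~k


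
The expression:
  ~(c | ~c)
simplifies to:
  False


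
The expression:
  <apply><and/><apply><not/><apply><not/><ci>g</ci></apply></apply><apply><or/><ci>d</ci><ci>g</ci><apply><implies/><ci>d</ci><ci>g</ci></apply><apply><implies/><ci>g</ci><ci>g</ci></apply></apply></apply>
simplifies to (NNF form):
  <ci>g</ci>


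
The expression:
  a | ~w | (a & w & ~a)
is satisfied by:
  {a: True, w: False}
  {w: False, a: False}
  {w: True, a: True}


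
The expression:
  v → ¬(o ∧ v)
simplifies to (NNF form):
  ¬o ∨ ¬v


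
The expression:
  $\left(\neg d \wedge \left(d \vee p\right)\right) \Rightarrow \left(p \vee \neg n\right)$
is always true.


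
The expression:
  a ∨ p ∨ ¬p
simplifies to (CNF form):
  True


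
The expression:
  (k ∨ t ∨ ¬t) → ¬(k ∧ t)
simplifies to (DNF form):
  ¬k ∨ ¬t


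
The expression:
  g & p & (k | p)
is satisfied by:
  {p: True, g: True}


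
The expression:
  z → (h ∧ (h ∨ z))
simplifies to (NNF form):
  h ∨ ¬z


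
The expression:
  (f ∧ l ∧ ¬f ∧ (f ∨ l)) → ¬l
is always true.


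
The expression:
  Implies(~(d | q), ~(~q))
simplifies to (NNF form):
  d | q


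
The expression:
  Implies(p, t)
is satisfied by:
  {t: True, p: False}
  {p: False, t: False}
  {p: True, t: True}


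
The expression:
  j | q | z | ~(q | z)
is always true.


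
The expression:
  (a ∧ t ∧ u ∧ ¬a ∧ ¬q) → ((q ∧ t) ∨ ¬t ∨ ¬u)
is always true.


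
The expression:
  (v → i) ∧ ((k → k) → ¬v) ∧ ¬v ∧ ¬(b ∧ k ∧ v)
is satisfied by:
  {v: False}


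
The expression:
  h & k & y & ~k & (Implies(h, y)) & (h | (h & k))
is never true.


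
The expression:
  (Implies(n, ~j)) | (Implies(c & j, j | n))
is always true.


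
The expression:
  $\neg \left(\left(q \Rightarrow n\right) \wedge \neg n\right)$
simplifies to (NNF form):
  $n \vee q$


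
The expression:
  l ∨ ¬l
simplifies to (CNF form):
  True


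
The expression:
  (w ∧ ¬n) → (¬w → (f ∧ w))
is always true.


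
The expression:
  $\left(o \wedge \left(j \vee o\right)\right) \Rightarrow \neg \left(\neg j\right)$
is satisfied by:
  {j: True, o: False}
  {o: False, j: False}
  {o: True, j: True}


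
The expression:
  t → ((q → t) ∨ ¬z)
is always true.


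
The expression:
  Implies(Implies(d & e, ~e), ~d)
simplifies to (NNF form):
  e | ~d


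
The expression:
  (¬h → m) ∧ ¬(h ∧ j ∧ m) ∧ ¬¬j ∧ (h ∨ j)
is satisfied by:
  {m: True, j: True, h: False}
  {h: True, j: True, m: False}


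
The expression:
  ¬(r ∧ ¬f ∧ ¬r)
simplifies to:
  True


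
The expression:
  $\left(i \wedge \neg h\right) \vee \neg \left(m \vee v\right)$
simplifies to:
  $\left(i \vee \neg m\right) \wedge \left(i \vee \neg v\right) \wedge \left(\neg h \vee \neg m\right) \wedge \left(\neg h \vee \neg v\right)$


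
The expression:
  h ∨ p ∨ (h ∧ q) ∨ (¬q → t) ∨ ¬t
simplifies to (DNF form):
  True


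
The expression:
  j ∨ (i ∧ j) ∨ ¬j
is always true.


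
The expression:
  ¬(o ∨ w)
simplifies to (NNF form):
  ¬o ∧ ¬w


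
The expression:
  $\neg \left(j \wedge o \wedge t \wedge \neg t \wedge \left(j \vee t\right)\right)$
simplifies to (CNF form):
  $\text{True}$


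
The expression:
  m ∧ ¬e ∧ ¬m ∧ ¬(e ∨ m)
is never true.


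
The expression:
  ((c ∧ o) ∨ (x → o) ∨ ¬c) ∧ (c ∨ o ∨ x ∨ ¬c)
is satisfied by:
  {o: True, c: False, x: False}
  {c: False, x: False, o: False}
  {x: True, o: True, c: False}
  {x: True, c: False, o: False}
  {o: True, c: True, x: False}
  {c: True, o: False, x: False}
  {x: True, c: True, o: True}


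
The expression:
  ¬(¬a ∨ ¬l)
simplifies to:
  a ∧ l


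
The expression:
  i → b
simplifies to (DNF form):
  b ∨ ¬i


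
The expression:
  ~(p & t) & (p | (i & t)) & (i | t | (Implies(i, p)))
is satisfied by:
  {p: True, i: True, t: False}
  {p: True, i: False, t: False}
  {t: True, i: True, p: False}


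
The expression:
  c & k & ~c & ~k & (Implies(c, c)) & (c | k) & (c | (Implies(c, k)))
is never true.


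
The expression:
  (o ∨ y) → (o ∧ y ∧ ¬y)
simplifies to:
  ¬o ∧ ¬y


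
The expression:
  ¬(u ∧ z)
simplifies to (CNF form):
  ¬u ∨ ¬z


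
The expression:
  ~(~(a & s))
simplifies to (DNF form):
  a & s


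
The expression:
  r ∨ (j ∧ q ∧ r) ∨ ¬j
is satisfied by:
  {r: True, j: False}
  {j: False, r: False}
  {j: True, r: True}


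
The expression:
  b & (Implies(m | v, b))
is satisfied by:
  {b: True}


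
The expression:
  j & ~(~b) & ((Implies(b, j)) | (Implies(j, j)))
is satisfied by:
  {j: True, b: True}


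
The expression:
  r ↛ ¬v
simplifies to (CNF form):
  r ∧ v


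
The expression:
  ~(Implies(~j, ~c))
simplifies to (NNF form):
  c & ~j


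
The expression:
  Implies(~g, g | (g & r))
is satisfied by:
  {g: True}


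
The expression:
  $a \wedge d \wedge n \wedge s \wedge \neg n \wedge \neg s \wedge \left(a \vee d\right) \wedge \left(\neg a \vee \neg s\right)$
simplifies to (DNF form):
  $\text{False}$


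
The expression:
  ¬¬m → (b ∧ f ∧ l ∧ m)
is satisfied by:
  {b: True, l: True, f: True, m: False}
  {b: True, l: True, f: False, m: False}
  {b: True, f: True, l: False, m: False}
  {b: True, f: False, l: False, m: False}
  {l: True, f: True, b: False, m: False}
  {l: True, b: False, f: False, m: False}
  {l: False, f: True, b: False, m: False}
  {l: False, b: False, f: False, m: False}
  {b: True, m: True, l: True, f: True}


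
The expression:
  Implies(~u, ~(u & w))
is always true.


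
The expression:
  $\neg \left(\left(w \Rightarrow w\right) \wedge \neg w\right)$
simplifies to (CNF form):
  $w$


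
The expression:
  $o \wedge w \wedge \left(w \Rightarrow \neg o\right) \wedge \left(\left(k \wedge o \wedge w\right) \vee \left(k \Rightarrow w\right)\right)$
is never true.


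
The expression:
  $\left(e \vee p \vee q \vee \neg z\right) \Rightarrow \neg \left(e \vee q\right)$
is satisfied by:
  {q: False, e: False}


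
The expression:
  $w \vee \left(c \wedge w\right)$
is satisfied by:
  {w: True}


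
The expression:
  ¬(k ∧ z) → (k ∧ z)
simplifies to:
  k ∧ z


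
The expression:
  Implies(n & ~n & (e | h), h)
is always true.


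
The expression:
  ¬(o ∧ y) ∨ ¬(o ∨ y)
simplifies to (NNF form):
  ¬o ∨ ¬y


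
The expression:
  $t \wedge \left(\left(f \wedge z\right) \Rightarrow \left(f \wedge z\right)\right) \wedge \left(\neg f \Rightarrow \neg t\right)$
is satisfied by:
  {t: True, f: True}


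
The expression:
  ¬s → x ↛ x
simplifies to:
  s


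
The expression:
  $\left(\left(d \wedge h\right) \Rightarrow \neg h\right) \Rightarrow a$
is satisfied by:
  {a: True, d: True, h: True}
  {a: True, d: True, h: False}
  {a: True, h: True, d: False}
  {a: True, h: False, d: False}
  {d: True, h: True, a: False}


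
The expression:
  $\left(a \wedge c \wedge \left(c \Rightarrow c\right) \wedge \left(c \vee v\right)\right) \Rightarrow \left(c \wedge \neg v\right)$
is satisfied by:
  {v: False, a: False, c: False}
  {c: True, v: False, a: False}
  {a: True, v: False, c: False}
  {c: True, a: True, v: False}
  {v: True, c: False, a: False}
  {c: True, v: True, a: False}
  {a: True, v: True, c: False}


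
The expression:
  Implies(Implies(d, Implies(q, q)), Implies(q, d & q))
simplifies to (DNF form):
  d | ~q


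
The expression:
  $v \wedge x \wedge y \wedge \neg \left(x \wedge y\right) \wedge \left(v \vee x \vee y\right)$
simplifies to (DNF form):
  $\text{False}$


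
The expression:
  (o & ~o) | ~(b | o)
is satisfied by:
  {o: False, b: False}


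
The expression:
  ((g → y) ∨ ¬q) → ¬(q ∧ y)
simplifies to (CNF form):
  ¬q ∨ ¬y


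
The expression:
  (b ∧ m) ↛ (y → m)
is never true.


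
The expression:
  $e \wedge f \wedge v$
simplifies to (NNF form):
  $e \wedge f \wedge v$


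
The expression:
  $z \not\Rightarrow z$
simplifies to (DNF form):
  $\text{False}$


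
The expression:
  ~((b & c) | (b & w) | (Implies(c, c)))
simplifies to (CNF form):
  False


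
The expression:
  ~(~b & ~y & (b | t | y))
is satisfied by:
  {y: True, b: True, t: False}
  {y: True, t: False, b: False}
  {b: True, t: False, y: False}
  {b: False, t: False, y: False}
  {y: True, b: True, t: True}
  {y: True, t: True, b: False}
  {b: True, t: True, y: False}


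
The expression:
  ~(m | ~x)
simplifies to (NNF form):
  x & ~m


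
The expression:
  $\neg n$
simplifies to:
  $\neg n$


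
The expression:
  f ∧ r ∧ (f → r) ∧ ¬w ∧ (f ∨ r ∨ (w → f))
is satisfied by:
  {r: True, f: True, w: False}


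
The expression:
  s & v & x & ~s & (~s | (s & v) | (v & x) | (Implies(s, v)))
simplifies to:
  False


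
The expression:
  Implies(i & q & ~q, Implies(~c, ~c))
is always true.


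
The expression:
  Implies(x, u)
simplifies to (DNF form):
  u | ~x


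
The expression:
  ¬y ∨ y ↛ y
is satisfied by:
  {y: False}


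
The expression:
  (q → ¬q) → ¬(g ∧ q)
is always true.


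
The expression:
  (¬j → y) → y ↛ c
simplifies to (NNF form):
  (y ∧ ¬c) ∨ (¬j ∧ ¬y)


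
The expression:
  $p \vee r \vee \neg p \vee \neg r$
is always true.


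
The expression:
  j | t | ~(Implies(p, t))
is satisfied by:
  {t: True, p: True, j: True}
  {t: True, p: True, j: False}
  {t: True, j: True, p: False}
  {t: True, j: False, p: False}
  {p: True, j: True, t: False}
  {p: True, j: False, t: False}
  {j: True, p: False, t: False}


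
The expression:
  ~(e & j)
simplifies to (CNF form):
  ~e | ~j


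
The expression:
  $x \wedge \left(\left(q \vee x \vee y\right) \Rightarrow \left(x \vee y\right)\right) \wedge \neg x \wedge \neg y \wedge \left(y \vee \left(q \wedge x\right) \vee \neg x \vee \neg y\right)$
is never true.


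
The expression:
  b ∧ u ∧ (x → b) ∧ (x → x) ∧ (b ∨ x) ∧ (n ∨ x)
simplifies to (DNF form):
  (b ∧ n ∧ u) ∨ (b ∧ u ∧ x)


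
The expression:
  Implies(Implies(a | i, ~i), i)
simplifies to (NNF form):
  i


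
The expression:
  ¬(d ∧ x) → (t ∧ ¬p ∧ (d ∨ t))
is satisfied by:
  {d: True, t: True, x: True, p: False}
  {d: True, t: True, x: False, p: False}
  {d: True, x: True, p: False, t: False}
  {t: True, x: True, p: False, d: False}
  {t: True, x: False, p: False, d: False}
  {d: True, p: True, x: True, t: True}
  {d: True, p: True, x: True, t: False}


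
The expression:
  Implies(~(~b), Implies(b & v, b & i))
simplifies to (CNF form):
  i | ~b | ~v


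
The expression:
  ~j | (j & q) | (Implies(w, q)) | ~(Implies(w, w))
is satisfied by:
  {q: True, w: False, j: False}
  {w: False, j: False, q: False}
  {j: True, q: True, w: False}
  {j: True, w: False, q: False}
  {q: True, w: True, j: False}
  {w: True, q: False, j: False}
  {j: True, w: True, q: True}


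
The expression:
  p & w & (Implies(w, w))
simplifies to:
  p & w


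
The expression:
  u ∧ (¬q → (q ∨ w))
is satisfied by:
  {q: True, w: True, u: True}
  {q: True, u: True, w: False}
  {w: True, u: True, q: False}


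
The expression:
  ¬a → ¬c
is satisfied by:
  {a: True, c: False}
  {c: False, a: False}
  {c: True, a: True}


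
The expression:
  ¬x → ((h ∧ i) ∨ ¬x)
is always true.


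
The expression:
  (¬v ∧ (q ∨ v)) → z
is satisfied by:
  {z: True, v: True, q: False}
  {z: True, v: False, q: False}
  {v: True, z: False, q: False}
  {z: False, v: False, q: False}
  {q: True, z: True, v: True}
  {q: True, z: True, v: False}
  {q: True, v: True, z: False}


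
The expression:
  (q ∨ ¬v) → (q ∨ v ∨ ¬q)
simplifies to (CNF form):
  True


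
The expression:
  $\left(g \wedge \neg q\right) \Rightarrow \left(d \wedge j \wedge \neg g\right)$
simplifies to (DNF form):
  $q \vee \neg g$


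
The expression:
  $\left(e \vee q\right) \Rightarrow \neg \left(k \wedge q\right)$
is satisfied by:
  {k: False, q: False}
  {q: True, k: False}
  {k: True, q: False}


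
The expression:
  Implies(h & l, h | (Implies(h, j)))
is always true.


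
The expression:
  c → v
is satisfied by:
  {v: True, c: False}
  {c: False, v: False}
  {c: True, v: True}


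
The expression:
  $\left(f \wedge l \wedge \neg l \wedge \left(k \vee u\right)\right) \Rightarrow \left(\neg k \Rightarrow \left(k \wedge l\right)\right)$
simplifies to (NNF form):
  $\text{True}$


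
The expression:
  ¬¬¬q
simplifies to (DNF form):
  ¬q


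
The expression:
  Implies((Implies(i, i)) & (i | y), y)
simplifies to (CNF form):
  y | ~i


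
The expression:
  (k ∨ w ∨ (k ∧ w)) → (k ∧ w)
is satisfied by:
  {w: False, k: False}
  {k: True, w: True}


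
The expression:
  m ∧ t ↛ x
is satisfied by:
  {t: True, m: True, x: False}


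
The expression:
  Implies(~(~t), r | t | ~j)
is always true.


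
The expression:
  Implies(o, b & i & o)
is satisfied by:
  {i: True, b: True, o: False}
  {i: True, b: False, o: False}
  {b: True, i: False, o: False}
  {i: False, b: False, o: False}
  {i: True, o: True, b: True}


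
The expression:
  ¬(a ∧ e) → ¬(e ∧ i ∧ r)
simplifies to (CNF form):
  a ∨ ¬e ∨ ¬i ∨ ¬r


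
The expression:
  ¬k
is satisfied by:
  {k: False}


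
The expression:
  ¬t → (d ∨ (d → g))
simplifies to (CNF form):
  True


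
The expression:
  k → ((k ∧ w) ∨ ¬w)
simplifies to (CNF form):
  True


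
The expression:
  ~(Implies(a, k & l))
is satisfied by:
  {a: True, l: False, k: False}
  {a: True, k: True, l: False}
  {a: True, l: True, k: False}


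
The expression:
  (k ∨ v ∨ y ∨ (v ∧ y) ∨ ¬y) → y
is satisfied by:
  {y: True}


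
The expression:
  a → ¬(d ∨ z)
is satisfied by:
  {z: False, a: False, d: False}
  {d: True, z: False, a: False}
  {z: True, d: False, a: False}
  {d: True, z: True, a: False}
  {a: True, d: False, z: False}


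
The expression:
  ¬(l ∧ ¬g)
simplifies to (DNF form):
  g ∨ ¬l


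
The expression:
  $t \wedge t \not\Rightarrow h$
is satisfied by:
  {t: True, h: False}


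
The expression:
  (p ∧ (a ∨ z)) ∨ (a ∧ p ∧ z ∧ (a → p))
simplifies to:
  p ∧ (a ∨ z)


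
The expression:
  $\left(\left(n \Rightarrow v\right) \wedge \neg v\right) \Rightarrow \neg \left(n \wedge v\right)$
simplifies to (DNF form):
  $\text{True}$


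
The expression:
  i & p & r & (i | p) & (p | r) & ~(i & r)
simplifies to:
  False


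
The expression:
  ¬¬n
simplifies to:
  n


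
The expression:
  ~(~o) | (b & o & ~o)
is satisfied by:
  {o: True}


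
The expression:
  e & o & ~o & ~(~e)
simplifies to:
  False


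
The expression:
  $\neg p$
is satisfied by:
  {p: False}


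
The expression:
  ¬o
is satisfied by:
  {o: False}


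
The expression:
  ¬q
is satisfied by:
  {q: False}


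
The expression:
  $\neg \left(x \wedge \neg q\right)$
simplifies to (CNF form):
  $q \vee \neg x$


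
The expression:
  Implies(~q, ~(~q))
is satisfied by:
  {q: True}


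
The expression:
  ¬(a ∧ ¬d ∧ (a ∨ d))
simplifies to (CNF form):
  d ∨ ¬a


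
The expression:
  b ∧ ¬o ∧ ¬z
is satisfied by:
  {b: True, o: False, z: False}


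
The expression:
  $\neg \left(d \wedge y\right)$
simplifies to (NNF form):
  $\neg d \vee \neg y$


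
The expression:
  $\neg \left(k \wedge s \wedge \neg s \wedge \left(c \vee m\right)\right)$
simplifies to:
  $\text{True}$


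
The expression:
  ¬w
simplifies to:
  ¬w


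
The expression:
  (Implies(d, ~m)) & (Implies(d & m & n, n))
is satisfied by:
  {m: False, d: False}
  {d: True, m: False}
  {m: True, d: False}


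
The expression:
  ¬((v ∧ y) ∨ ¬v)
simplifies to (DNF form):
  v ∧ ¬y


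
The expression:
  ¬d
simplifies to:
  ¬d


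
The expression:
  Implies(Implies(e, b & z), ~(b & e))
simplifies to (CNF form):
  ~b | ~e | ~z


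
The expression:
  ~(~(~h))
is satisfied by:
  {h: False}


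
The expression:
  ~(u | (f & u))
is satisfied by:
  {u: False}


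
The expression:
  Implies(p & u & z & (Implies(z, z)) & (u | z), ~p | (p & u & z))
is always true.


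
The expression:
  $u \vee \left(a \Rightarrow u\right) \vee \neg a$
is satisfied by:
  {u: True, a: False}
  {a: False, u: False}
  {a: True, u: True}


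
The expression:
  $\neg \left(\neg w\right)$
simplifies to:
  $w$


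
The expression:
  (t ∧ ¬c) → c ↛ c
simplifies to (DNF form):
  c ∨ ¬t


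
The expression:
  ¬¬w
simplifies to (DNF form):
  w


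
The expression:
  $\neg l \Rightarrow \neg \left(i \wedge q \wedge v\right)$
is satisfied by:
  {l: True, v: False, i: False, q: False}
  {q: False, v: False, l: False, i: False}
  {q: True, l: True, v: False, i: False}
  {q: True, v: False, l: False, i: False}
  {i: True, l: True, q: False, v: False}
  {i: True, q: False, v: False, l: False}
  {i: True, q: True, l: True, v: False}
  {i: True, q: True, v: False, l: False}
  {l: True, v: True, i: False, q: False}
  {v: True, i: False, l: False, q: False}
  {q: True, v: True, l: True, i: False}
  {q: True, v: True, i: False, l: False}
  {l: True, v: True, i: True, q: False}
  {v: True, i: True, q: False, l: False}
  {q: True, v: True, i: True, l: True}


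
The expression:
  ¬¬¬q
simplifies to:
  ¬q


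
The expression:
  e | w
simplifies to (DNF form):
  e | w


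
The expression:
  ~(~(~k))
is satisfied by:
  {k: False}


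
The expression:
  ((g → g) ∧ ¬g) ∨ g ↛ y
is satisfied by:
  {g: False, y: False}
  {y: True, g: False}
  {g: True, y: False}


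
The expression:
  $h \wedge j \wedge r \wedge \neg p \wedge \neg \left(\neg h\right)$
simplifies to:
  $h \wedge j \wedge r \wedge \neg p$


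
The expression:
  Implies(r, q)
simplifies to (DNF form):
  q | ~r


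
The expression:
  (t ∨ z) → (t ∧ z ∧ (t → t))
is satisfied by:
  {z: False, t: False}
  {t: True, z: True}


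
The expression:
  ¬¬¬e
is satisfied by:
  {e: False}


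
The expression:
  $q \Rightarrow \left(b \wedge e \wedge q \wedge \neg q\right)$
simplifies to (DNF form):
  $\neg q$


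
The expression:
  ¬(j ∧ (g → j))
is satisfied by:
  {j: False}


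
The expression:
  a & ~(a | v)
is never true.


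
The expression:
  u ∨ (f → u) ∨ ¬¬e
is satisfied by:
  {e: True, u: True, f: False}
  {e: True, u: False, f: False}
  {u: True, e: False, f: False}
  {e: False, u: False, f: False}
  {f: True, e: True, u: True}
  {f: True, e: True, u: False}
  {f: True, u: True, e: False}


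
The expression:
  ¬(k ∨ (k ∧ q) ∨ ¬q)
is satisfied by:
  {q: True, k: False}


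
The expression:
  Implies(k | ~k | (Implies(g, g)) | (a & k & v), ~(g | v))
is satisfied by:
  {g: False, v: False}


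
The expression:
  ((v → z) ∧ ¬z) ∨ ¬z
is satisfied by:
  {z: False}


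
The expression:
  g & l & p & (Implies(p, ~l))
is never true.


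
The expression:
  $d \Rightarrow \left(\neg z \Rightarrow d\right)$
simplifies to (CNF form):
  $\text{True}$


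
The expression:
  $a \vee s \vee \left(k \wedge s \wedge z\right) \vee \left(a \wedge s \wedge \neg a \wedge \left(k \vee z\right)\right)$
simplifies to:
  $a \vee s$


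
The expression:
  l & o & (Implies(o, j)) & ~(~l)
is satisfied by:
  {j: True, o: True, l: True}


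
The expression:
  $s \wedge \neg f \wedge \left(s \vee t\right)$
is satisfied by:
  {s: True, f: False}


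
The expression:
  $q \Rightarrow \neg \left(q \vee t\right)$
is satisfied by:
  {q: False}


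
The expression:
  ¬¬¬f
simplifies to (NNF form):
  ¬f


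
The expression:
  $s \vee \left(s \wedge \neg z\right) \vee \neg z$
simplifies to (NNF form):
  $s \vee \neg z$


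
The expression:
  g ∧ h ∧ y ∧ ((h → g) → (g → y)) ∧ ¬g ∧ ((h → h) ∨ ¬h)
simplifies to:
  False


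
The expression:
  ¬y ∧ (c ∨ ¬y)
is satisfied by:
  {y: False}


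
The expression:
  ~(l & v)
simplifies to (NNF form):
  ~l | ~v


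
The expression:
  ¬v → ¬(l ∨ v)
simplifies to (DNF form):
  v ∨ ¬l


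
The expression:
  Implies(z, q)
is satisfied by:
  {q: True, z: False}
  {z: False, q: False}
  {z: True, q: True}


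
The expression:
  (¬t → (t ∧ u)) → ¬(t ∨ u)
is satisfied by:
  {t: False}


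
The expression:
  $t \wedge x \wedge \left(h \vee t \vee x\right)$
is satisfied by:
  {t: True, x: True}


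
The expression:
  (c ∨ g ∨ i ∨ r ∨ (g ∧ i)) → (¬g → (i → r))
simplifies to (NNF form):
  g ∨ r ∨ ¬i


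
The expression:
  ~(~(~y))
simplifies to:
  ~y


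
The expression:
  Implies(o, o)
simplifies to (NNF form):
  True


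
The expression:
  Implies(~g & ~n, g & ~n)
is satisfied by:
  {n: True, g: True}
  {n: True, g: False}
  {g: True, n: False}


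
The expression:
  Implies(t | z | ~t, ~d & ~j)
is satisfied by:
  {d: False, j: False}


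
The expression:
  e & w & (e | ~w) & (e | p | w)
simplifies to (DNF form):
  e & w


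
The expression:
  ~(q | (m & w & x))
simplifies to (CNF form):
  ~q & (~m | ~w | ~x)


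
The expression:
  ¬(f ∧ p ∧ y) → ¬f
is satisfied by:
  {p: True, y: True, f: False}
  {p: True, y: False, f: False}
  {y: True, p: False, f: False}
  {p: False, y: False, f: False}
  {f: True, p: True, y: True}


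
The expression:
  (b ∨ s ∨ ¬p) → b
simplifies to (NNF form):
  b ∨ (p ∧ ¬s)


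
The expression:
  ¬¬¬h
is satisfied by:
  {h: False}


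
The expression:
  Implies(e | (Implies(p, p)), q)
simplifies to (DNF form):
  q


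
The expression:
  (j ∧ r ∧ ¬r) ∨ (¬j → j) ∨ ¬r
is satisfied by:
  {j: True, r: False}
  {r: False, j: False}
  {r: True, j: True}


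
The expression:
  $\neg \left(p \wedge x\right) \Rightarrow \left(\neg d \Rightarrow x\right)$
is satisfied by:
  {x: True, d: True}
  {x: True, d: False}
  {d: True, x: False}


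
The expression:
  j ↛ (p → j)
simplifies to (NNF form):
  False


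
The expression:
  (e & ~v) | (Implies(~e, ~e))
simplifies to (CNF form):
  True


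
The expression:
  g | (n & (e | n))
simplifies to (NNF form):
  g | n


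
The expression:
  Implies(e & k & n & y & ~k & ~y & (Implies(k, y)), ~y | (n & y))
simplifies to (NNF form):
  True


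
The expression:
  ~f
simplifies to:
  ~f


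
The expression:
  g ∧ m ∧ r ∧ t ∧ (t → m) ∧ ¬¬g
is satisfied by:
  {t: True, m: True, r: True, g: True}


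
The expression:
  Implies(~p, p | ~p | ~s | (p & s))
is always true.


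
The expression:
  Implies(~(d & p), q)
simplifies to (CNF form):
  (d | q) & (p | q)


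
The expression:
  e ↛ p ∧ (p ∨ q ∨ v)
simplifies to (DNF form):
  (e ∧ q ∧ ¬p) ∨ (e ∧ v ∧ ¬p)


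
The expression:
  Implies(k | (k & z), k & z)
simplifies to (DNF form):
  z | ~k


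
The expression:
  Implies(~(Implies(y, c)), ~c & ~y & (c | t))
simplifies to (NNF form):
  c | ~y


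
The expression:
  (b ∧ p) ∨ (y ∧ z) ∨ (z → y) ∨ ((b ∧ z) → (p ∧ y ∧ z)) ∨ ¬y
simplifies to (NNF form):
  True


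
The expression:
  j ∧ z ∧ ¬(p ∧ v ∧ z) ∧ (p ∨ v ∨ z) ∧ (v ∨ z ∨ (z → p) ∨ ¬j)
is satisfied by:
  {z: True, j: True, p: False, v: False}
  {z: True, j: True, v: True, p: False}
  {z: True, j: True, p: True, v: False}


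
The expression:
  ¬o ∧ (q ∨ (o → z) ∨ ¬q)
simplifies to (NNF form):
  ¬o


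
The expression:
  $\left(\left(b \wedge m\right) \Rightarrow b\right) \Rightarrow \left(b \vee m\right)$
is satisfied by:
  {b: True, m: True}
  {b: True, m: False}
  {m: True, b: False}


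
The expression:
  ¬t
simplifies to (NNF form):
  ¬t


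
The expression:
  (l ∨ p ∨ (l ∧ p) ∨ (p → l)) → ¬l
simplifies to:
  ¬l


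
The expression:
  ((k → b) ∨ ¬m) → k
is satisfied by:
  {k: True}


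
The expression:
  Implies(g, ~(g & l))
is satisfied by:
  {l: False, g: False}
  {g: True, l: False}
  {l: True, g: False}


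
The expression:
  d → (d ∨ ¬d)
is always true.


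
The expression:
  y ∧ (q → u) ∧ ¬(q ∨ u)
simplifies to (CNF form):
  y ∧ ¬q ∧ ¬u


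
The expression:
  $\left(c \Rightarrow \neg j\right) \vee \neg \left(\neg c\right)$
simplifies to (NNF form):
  $\text{True}$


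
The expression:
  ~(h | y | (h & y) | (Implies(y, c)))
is never true.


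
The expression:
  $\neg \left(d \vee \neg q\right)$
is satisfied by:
  {q: True, d: False}


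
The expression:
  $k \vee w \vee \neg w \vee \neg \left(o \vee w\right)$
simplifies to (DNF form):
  $\text{True}$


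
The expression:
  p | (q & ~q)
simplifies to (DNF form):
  p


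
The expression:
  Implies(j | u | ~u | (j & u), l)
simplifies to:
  l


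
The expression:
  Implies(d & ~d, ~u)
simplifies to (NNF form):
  True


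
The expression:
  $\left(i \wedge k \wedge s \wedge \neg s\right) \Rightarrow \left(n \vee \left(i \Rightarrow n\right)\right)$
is always true.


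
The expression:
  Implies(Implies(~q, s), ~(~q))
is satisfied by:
  {q: True, s: False}
  {s: False, q: False}
  {s: True, q: True}


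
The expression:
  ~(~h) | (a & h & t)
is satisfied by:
  {h: True}


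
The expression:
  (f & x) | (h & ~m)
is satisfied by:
  {x: True, h: True, f: True, m: False}
  {x: True, h: True, f: False, m: False}
  {x: True, f: True, h: False, m: False}
  {h: True, f: True, x: False, m: False}
  {h: True, x: False, f: False, m: False}
  {x: True, m: True, h: True, f: True}
  {x: True, m: True, f: True, h: False}


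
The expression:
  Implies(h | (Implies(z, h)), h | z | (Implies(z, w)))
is always true.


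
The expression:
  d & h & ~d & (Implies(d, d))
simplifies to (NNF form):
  False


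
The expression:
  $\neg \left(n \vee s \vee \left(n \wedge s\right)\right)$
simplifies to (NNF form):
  $\neg n \wedge \neg s$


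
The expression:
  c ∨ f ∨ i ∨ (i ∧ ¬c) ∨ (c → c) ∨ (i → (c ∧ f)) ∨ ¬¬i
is always true.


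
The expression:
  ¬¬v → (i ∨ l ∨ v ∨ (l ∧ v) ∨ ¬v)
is always true.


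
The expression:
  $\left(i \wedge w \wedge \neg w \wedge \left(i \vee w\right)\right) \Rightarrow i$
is always true.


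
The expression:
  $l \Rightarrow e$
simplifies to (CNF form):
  $e \vee \neg l$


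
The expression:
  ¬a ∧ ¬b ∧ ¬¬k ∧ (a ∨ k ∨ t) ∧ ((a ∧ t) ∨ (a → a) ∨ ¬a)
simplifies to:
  k ∧ ¬a ∧ ¬b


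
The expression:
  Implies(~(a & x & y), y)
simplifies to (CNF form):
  y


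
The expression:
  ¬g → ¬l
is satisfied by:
  {g: True, l: False}
  {l: False, g: False}
  {l: True, g: True}


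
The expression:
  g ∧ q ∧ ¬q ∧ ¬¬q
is never true.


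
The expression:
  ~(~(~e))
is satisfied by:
  {e: False}
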